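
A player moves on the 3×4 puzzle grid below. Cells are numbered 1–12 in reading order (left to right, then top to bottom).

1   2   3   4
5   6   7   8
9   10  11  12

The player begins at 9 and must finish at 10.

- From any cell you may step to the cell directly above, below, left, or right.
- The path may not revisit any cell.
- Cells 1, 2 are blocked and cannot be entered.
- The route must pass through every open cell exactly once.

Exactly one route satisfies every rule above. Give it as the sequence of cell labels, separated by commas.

Need to visit all 10 open cells exactly once, starting at 9 and ending at 10.
Route from 9: up to 5, 2× right (reaching 7), up to 3, right to 4, 2× down (reaching 12), 2× left (reaching 10) — 9 moves in all.
Check: all 10 open cells covered.

9, 5, 6, 7, 3, 4, 8, 12, 11, 10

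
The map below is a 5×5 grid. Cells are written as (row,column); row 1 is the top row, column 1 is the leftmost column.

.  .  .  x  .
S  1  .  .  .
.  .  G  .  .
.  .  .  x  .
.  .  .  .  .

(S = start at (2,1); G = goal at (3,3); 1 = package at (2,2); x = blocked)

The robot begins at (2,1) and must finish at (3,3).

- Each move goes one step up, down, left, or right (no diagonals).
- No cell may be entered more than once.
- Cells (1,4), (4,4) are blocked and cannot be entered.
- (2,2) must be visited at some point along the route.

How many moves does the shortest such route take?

Any route passes through (2,2) somewhere between (2,1) and (3,3). Summing Manhattan distances along the two legs ((2,1) → (2,2) → (3,3)) gives a lower bound of 1 + 2 = 3 moves.
A route of 3 moves achieves this: (2,1) → (2,2) → (3,2) → (3,3).
Since 3 matches the lower bound, it is optimal.

3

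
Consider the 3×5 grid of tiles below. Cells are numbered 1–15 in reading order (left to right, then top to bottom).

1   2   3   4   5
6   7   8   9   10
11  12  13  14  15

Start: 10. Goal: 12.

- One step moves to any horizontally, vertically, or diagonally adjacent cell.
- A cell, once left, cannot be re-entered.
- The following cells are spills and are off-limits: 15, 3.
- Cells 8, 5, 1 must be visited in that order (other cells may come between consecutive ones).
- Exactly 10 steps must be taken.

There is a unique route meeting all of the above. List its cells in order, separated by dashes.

10 - 14 - 8 - 4 - 5 - 9 - 13 - 7 - 1 - 6 - 12

The waypoints must appear in the order 8, 5, 1, with no cell reused.
Route from 10: down-left to 14, up-left to 8, up-right to 4, right to 5, 2× down-left (reaching 13), 2× up-left (reaching 1), down to 6, down-right to 12 — 10 moves in all.
Check: order respected (8 at step 2, 5 at step 4, 1 at step 8); 10 moves as required.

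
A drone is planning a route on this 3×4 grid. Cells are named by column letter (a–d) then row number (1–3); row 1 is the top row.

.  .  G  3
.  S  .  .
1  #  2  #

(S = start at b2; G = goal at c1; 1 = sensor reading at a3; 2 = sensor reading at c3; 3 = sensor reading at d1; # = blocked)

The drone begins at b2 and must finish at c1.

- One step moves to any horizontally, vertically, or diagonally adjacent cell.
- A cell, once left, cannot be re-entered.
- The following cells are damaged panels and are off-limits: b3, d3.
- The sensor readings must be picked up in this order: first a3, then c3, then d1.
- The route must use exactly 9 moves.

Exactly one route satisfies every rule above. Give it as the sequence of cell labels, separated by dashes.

b2 - a3 - a2 - a1 - b1 - c2 - c3 - d2 - d1 - c1

The waypoints must appear in the order a3, c3, d1, with no cell reused.
Route from b2: down-left to a3, 2× up (reaching a1), right to b1, down-right to c2, down to c3, up-right to d2, up to d1, left to c1 — 9 moves in all.
Check: order respected (1 at step 1, 2 at step 6, 3 at step 8); 9 moves as required.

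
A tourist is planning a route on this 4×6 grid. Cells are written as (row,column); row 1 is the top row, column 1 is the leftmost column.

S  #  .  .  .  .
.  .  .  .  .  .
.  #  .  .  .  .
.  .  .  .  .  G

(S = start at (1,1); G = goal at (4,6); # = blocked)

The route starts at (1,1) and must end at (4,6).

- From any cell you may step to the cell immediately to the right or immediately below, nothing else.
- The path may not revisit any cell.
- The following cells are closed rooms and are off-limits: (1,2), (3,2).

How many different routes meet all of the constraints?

A right/down-only route from (1,1) to (4,6) makes exactly 3 down-moves and 5 right-moves in some order.
With no other constraints that would be C(8,3) = 56 routes.
Subtract routes through each blocked cell (inclusion–exclusion for overlaps): − through (1,2): 35 − through (3,2): 15 + through (1,2)&(3,2): 5 → 11.
That gives 11 routes.

11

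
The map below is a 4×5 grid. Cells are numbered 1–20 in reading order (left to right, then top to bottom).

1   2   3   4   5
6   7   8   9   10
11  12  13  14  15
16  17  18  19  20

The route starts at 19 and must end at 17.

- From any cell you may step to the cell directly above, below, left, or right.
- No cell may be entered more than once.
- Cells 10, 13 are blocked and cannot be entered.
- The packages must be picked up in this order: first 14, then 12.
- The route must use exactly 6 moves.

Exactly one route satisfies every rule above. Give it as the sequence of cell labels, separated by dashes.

19 - 14 - 9 - 8 - 7 - 12 - 17

The waypoints must appear in the order 14, 12, with no cell reused.
Route from 19: up 2 to 9, left 2 to 7, down 2 to 17 — 6 moves in all.
Check: order respected (14 at step 1, 12 at step 5); 6 moves as required.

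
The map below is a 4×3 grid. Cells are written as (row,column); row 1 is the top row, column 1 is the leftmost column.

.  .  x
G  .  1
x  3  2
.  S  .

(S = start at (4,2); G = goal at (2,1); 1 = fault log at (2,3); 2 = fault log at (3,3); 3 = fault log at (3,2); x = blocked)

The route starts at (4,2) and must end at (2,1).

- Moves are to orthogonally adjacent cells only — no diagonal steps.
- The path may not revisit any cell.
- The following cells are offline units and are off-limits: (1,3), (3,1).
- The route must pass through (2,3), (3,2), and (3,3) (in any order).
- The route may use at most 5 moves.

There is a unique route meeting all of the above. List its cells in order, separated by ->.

(4,2) -> (3,2) -> (3,3) -> (2,3) -> (2,2) -> (2,1)

The budget equals the shortest possible length, so every move has to be on a shortest route through the required cells.
Route from (4,2): up 1 to (3,2), right 1 to (3,3), up 1 to (2,3), left 2 to (2,1) — 5 moves in all.
Check: all required cells visited; 5 ≤ 5 moves.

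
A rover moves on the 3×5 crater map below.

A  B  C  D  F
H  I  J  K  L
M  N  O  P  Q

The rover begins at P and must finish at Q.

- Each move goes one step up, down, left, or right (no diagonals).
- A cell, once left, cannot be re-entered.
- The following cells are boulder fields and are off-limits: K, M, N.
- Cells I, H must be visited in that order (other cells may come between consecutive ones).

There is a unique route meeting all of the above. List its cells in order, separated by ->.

P -> O -> J -> I -> H -> A -> B -> C -> D -> F -> L -> Q

The waypoints must appear in the order I, H, with no cell reused.
Route from P: left 1 to O, up 1 to J, left 2 to H, up 1 to A, right 4 to F, down 2 to Q — 11 moves in all.
Check: order respected (I at step 3, H at step 4).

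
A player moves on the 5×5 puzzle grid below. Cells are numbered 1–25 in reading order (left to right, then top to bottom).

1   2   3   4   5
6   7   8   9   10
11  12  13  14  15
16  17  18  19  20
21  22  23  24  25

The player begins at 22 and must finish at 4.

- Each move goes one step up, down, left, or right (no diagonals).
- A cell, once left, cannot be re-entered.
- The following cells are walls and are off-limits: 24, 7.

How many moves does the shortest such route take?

The Manhattan distance from 22 to 4 is |5−1| + |2−4| = 6, so at least 6 moves are needed.
A route of 6 moves achieves this: 22 → 17 → 12 → 13 → 8 → 3 → 4.
Since 6 matches the lower bound, it is optimal.

6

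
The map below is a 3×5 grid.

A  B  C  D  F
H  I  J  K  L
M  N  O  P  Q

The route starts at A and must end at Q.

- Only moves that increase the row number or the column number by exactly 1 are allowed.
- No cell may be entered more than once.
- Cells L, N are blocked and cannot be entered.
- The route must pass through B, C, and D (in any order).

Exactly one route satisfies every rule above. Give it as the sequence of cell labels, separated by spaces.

Moves only go right or down, so the column and row indices never decrease.
Route from A: 3× right (reaching D), 2× down (reaching P), right to Q — 6 moves in all.
Check: all required cells visited.

A B C D K P Q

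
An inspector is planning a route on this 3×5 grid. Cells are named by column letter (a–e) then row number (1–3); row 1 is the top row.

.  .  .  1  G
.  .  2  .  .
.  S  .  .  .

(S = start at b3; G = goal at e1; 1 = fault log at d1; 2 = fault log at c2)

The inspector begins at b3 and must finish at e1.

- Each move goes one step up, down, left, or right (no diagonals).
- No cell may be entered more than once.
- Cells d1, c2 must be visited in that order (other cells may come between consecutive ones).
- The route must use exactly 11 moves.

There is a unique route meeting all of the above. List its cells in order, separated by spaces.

b3 b2 b1 c1 d1 d2 c2 c3 d3 e3 e2 e1

The waypoints must appear in the order d1, c2, with no cell reused.
Route from b3: up 2 to b1, right 2 to d1, down 1 to d2, left 1 to c2, down 1 to c3, right 2 to e3, up 2 to e1 — 11 moves in all.
Check: order respected (1 at step 4, 2 at step 6); 11 moves as required.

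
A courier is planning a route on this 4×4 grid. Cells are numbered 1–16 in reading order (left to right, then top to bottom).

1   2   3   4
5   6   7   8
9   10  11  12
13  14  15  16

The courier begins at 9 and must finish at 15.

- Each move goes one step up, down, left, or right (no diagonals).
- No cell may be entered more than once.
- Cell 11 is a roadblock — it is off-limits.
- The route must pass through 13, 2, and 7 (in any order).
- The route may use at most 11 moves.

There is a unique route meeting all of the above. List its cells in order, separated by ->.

The 11-move cap with required stops at 13, 2, 7 leaves no slack for detours.
Route from 9: down 1 to 13, right 1 to 14, up 3 to 2, right 1 to 3, down 1 to 7, right 1 to 8, down 2 to 16, left 1 to 15 — 11 moves in all.
Check: all required cells visited; 11 ≤ 11 moves.

9 -> 13 -> 14 -> 10 -> 6 -> 2 -> 3 -> 7 -> 8 -> 12 -> 16 -> 15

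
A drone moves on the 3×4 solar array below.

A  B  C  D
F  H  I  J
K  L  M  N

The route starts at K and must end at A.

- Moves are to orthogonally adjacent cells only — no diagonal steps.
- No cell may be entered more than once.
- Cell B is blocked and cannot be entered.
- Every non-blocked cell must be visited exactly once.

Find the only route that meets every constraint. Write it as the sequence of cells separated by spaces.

Need to visit all 11 open cells exactly once, starting at K and ending at A.
Cell C has only two open neighbours (I and D), so the path must pass straight through it: one of those is the cell it's entered from and the other is where it exits.
Route from K: right 3 to N, up 2 to D, left 1 to C, down 1 to I, left 2 to F, up 1 to A — 10 moves in all.
Check: all 11 open cells covered.

K L M N J D C I H F A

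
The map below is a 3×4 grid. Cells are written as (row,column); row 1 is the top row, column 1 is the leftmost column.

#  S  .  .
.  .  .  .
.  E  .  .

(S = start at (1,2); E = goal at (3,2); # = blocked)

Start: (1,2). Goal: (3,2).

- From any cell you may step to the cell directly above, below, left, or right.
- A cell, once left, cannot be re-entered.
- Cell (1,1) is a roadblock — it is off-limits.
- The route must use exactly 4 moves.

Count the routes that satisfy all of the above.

4

Need simple routes of exactly 4 moves from (1,2) to (3,2) (Manhattan distance 2, so 1 moves are spent on a detour and 1 undoing it).
Enumerating: (1,2) (2,2) (2,1) (3,1) (3,2) | (1,2) (2,2) (2,3) (3,3) (3,2) | (1,2) (1,3) (2,3) (3,3) (3,2) | (1,2) (1,3) (2,3) (2,2) (3,2).
That gives 4 routes.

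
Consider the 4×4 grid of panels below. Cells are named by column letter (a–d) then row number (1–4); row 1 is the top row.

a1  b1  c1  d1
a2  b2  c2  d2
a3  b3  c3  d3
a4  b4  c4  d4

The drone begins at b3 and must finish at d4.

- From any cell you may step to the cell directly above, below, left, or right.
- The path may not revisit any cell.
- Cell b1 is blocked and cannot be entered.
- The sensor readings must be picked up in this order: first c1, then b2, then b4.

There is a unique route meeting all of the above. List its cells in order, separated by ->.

b3 -> c3 -> d3 -> d2 -> d1 -> c1 -> c2 -> b2 -> a2 -> a3 -> a4 -> b4 -> c4 -> d4

The waypoints must appear in the order c1, b2, b4, with no cell reused.
Route from b3: 2× right (reaching d3), 2× up (reaching d1), left to c1, down to c2, 2× left (reaching a2), 2× down (reaching a4), 3× right (reaching d4) — 13 moves in all.
Check: order respected (c1 at step 5, b2 at step 7, b4 at step 11).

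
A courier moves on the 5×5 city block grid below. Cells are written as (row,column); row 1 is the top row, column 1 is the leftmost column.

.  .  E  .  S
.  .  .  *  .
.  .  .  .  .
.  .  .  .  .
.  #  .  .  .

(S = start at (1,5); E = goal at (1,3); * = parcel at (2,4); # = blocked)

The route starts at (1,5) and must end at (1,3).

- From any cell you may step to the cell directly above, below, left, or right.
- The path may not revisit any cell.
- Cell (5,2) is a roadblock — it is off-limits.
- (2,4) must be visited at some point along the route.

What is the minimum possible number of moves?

4

Any route passes through (2,4) somewhere between (1,5) and (1,3). Summing Manhattan distances along the two legs ((1,5) → (2,4) → (1,3)) gives a lower bound of 2 + 2 = 4 moves.
A route of 4 moves achieves this: (1,5) → (2,5) → (2,4) → (1,4) → (1,3).
Since 4 matches the lower bound, it is optimal.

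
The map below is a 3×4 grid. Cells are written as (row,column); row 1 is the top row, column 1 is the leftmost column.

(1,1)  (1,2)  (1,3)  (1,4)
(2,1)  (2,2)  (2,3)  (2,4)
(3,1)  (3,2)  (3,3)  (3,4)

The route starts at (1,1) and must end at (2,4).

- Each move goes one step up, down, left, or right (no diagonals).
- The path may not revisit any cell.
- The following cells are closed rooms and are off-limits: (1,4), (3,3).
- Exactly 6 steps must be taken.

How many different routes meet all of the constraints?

2

Need simple routes of exactly 6 moves from (1,1) to (2,4) (Manhattan distance 4, so 1 moves are spent on a detour and 1 undoing it).
Enumerating: (1,1) (2,1) (3,1) (3,2) (2,2) (2,3) (2,4) | (1,1) (2,1) (2,2) (1,2) (1,3) (2,3) (2,4).
That gives 2 routes.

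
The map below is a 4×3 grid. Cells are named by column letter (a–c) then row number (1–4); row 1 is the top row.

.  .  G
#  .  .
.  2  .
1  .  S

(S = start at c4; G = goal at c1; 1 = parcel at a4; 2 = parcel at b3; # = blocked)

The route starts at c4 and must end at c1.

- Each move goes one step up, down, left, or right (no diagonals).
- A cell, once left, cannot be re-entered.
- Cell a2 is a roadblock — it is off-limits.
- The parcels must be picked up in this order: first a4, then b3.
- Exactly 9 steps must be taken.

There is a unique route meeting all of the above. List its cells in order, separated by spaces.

c4 b4 a4 a3 b3 c3 c2 b2 b1 c1

The waypoints must appear in the order a4, b3, with no cell reused.
Route from c4: 2× left (reaching a4), up to a3, 2× right (reaching c3), up to c2, left to b2, up to b1, right to c1 — 9 moves in all.
Check: order respected (1 at step 2, 2 at step 4); 9 moves as required.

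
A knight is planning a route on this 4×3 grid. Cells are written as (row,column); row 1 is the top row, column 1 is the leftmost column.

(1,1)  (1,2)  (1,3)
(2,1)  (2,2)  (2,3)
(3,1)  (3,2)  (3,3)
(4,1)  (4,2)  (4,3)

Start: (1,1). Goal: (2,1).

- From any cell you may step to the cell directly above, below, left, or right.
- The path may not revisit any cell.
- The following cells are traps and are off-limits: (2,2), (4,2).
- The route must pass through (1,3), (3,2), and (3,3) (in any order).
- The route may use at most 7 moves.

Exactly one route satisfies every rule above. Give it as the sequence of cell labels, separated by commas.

(1,1), (1,2), (1,3), (2,3), (3,3), (3,2), (3,1), (2,1)

Any route must reach (1,3), (3,2), and (3,3) and still end at (2,1) within 7 moves, so the order of the required stops is forced.
Route from (1,1): 2× right (reaching (1,3)), 2× down (reaching (3,3)), 2× left (reaching (3,1)), up to (2,1) — 7 moves in all.
Check: all required cells visited; 7 ≤ 7 moves.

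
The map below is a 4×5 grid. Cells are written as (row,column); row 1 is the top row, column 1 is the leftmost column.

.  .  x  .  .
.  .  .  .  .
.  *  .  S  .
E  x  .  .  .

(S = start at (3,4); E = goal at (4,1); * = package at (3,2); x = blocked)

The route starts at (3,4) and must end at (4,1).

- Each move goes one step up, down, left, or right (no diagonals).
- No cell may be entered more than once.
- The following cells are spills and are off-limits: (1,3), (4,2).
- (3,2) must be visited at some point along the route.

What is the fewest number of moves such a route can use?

Any route passes through (3,2) somewhere between (3,4) and (4,1). Summing Manhattan distances along the two legs ((3,4) → (3,2) → (4,1)) gives a lower bound of 2 + 2 = 4 moves.
A route of 4 moves achieves this: (3,4) → (3,3) → (3,2) → (3,1) → (4,1).
Since 4 matches the lower bound, it is optimal.

4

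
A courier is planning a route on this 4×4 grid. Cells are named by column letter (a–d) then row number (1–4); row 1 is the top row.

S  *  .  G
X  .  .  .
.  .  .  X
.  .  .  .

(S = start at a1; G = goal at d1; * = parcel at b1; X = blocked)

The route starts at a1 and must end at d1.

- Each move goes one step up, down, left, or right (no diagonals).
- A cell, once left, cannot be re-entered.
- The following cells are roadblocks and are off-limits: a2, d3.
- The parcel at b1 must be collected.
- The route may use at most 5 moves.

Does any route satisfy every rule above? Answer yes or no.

One route that works: a1 → b1 → c1 → d1.

yes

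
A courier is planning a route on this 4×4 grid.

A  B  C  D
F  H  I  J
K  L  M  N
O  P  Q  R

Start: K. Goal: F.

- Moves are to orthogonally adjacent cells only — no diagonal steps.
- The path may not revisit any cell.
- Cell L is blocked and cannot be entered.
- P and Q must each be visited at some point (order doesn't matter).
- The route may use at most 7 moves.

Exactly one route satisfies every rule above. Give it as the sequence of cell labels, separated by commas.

K, O, P, Q, M, I, H, F

The 7-move cap with required stops at P, Q leaves no slack for detours.
Route from K: down to O, 2× right (reaching Q), 2× up (reaching I), 2× left (reaching F) — 7 moves in all.
Check: all required cells visited; 7 ≤ 7 moves.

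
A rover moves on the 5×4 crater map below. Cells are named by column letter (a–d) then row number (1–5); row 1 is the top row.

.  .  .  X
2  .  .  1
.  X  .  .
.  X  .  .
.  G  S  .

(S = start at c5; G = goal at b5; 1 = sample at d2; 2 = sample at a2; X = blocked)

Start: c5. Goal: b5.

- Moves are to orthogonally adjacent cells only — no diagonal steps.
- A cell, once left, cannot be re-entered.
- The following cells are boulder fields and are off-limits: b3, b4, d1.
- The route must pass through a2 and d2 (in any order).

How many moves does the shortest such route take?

Any route passes through a2 and d2 in some order between c5 and b5. Summing Manhattan distances along each leg and taking the cheapest ordering (c5 → d2 → a2 → b5) gives a lower bound of 4 + 3 + 4 = 11 moves.
A route of 11 moves achieves this: c5 → c4 → c3 → d3 → d2 → c2 → b2 → a2 → a3 → a4 → a5 → b5.
Since 11 matches the lower bound, it is optimal.

11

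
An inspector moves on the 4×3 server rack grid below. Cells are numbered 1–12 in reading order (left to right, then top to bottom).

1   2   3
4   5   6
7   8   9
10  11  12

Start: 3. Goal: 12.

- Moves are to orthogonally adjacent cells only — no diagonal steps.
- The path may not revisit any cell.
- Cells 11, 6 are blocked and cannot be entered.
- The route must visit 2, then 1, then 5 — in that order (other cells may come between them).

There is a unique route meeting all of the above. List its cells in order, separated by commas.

The waypoints must appear in the order 2, 1, 5, with no cell reused.
Route from 3: left 2 to 1, down 1 to 4, right 1 to 5, down 1 to 8, right 1 to 9, down 1 to 12 — 7 moves in all.
Check: order respected (2 at step 1, 1 at step 2, 5 at step 4).

3, 2, 1, 4, 5, 8, 9, 12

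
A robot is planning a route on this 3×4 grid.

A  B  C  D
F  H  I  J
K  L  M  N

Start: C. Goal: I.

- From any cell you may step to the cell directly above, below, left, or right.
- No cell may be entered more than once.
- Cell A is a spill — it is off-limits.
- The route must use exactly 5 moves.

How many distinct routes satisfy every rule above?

Need simple routes of exactly 5 moves from C to I (Manhattan distance 1, so 2 moves are spent on a detour and 2 undoing it).
Enumerating: C B H L M I | C D J N M I.
That gives 2 routes.

2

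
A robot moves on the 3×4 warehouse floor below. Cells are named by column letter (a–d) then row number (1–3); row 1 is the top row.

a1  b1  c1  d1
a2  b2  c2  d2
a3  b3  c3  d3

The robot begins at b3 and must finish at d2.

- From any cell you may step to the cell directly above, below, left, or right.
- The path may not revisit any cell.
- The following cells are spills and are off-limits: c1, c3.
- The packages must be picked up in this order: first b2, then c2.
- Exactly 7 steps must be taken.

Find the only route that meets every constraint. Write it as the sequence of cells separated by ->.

The waypoints must appear in the order b2, c2, with no cell reused.
Route from b3: left 1 to a3, up 2 to a1, right 1 to b1, down 1 to b2, right 2 to d2 — 7 moves in all.
Check: order respected (b2 at step 5, c2 at step 6); 7 moves as required.

b3 -> a3 -> a2 -> a1 -> b1 -> b2 -> c2 -> d2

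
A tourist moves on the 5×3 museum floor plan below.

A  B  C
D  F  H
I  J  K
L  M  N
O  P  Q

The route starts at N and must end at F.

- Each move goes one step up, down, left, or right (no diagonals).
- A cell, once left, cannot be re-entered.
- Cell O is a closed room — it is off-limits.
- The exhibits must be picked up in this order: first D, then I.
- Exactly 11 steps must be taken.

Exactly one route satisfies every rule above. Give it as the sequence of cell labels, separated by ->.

The waypoints must appear in the order D, I, with no cell reused.
Route from N: up 3 to C, left 2 to A, down 3 to L, right 1 to M, up 2 to F — 11 moves in all.
Check: order respected (D at step 6, I at step 7); 11 moves as required.

N -> K -> H -> C -> B -> A -> D -> I -> L -> M -> J -> F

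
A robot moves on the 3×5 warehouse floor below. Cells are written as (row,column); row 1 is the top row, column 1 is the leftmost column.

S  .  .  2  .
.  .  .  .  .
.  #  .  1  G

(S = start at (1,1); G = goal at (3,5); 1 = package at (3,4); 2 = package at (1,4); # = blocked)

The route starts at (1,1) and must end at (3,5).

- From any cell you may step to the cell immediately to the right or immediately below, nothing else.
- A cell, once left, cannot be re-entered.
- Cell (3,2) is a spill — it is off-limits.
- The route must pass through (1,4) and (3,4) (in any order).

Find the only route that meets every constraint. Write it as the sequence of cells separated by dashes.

(1,1) - (1,2) - (1,3) - (1,4) - (2,4) - (3,4) - (3,5)

Moves only go right or down, so the column and row indices never decrease.
Route from (1,1): 3× right (reaching (1,4)), 2× down (reaching (3,4)), right to (3,5) — 6 moves in all.
Check: all required cells visited.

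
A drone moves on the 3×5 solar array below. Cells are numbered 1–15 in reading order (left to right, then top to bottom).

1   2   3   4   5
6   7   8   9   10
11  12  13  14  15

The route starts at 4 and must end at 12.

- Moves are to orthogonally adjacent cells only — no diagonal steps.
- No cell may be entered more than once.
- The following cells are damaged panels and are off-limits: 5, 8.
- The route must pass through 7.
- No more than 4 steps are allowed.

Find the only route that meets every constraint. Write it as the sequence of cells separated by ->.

Any route must reach 7 and still end at 12 within 4 moves, so the order of the required stops is forced.
Route from 4: left 2 to 2, down 2 to 12 — 4 moves in all.
Check: all required cells visited; 4 ≤ 4 moves.

4 -> 3 -> 2 -> 7 -> 12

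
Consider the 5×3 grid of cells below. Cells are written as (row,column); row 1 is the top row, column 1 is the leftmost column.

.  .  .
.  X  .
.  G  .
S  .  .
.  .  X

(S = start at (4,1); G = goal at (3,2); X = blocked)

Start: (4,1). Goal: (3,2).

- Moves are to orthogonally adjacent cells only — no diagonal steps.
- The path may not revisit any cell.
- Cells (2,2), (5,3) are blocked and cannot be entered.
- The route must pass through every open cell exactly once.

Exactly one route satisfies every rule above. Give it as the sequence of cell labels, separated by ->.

Need to visit all 13 open cells exactly once, starting at (4,1) and ending at (3,2).
Cell (5,2) has only two open neighbours ((4,2) and (5,1)), so the path must pass straight through it: one of those is the cell it's entered from and the other is where it exits.
Route from (4,1): down 1 to (5,1), right 1 to (5,2), up 1 to (4,2), right 1 to (4,3), up 3 to (1,3), left 2 to (1,1), down 2 to (3,1), right 1 to (3,2) — 12 moves in all.
Check: all 13 open cells covered.

(4,1) -> (5,1) -> (5,2) -> (4,2) -> (4,3) -> (3,3) -> (2,3) -> (1,3) -> (1,2) -> (1,1) -> (2,1) -> (3,1) -> (3,2)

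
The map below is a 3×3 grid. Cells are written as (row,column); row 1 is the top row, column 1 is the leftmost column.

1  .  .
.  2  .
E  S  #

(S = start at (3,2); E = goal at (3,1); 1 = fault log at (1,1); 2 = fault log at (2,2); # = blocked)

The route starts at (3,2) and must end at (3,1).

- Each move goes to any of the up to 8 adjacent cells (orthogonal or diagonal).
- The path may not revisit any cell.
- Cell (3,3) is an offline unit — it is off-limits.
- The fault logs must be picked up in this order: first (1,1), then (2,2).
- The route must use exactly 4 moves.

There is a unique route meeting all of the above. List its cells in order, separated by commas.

The waypoints must appear in the order (1,1), (2,2), with no cell reused.
Route from (3,2): up-left 1 to (2,1), up 1 to (1,1), down-right 1 to (2,2), down-left 1 to (3,1) — 4 moves in all.
Check: order respected (1 at step 2, 2 at step 3); 4 moves as required.

(3,2), (2,1), (1,1), (2,2), (3,1)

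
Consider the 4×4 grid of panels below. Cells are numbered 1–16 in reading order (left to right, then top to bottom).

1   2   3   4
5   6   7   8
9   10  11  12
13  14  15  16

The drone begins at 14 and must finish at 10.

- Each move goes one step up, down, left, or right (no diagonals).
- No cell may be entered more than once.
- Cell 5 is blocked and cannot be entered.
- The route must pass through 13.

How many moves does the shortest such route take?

3

Any route passes through 13 somewhere between 14 and 10. Summing Manhattan distances along the two legs (14 → 13 → 10) gives a lower bound of 1 + 2 = 3 moves.
A route of 3 moves achieves this: 14 → 13 → 9 → 10.
Since 3 matches the lower bound, it is optimal.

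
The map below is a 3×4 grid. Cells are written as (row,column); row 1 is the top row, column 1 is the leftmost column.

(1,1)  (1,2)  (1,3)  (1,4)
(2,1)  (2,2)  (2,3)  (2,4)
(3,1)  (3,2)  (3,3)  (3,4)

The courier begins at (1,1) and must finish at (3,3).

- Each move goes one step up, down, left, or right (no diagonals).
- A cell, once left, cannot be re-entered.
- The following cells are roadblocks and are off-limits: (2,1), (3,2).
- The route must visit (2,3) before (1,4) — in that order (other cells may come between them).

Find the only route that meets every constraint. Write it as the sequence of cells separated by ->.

The waypoints must appear in the order (2,3), (1,4), with no cell reused.
Route from (1,1): right to (1,2), down to (2,2), right to (2,3), up to (1,3), right to (1,4), 2× down (reaching (3,4)), left to (3,3) — 8 moves in all.
Check: order respected ((2,3) at step 3, (1,4) at step 5).

(1,1) -> (1,2) -> (2,2) -> (2,3) -> (1,3) -> (1,4) -> (2,4) -> (3,4) -> (3,3)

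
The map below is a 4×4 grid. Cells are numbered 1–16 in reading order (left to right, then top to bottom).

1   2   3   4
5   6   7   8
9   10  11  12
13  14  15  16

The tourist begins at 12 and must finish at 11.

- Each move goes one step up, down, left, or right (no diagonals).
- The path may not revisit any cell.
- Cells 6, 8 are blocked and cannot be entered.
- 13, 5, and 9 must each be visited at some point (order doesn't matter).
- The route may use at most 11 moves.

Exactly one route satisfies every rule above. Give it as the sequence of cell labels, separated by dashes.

12 - 16 - 15 - 14 - 13 - 9 - 5 - 1 - 2 - 3 - 7 - 11

The budget equals the shortest possible length, so every move has to be on a shortest route through the required cells.
Route from 12: down 1 to 16, left 3 to 13, up 3 to 1, right 2 to 3, down 2 to 11 — 11 moves in all.
Check: all required cells visited; 11 ≤ 11 moves.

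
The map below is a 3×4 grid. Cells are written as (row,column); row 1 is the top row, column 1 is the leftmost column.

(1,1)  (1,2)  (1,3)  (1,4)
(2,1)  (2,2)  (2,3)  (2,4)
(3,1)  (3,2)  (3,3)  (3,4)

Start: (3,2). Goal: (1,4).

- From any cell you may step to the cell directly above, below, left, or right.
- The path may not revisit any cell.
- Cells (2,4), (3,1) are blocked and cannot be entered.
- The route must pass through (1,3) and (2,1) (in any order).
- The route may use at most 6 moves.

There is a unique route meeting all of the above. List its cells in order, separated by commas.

(3,2), (2,2), (2,1), (1,1), (1,2), (1,3), (1,4)

Any route must reach (1,3) and (2,1) and still end at (1,4) within 6 moves, so the order of the required stops is forced.
Route from (3,2): up 1 to (2,2), left 1 to (2,1), up 1 to (1,1), right 3 to (1,4) — 6 moves in all.
Check: all required cells visited; 6 ≤ 6 moves.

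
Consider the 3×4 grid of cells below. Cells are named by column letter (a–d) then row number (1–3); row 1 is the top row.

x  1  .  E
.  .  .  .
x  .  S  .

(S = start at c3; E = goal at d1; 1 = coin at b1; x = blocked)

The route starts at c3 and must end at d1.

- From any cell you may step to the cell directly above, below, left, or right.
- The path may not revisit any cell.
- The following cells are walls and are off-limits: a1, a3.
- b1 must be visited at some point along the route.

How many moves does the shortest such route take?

5

Any route passes through b1 somewhere between c3 and d1. Summing Manhattan distances along the two legs (c3 → b1 → d1) gives a lower bound of 3 + 2 = 5 moves.
A route of 5 moves achieves this: c3 → c2 → b2 → b1 → c1 → d1.
Since 5 matches the lower bound, it is optimal.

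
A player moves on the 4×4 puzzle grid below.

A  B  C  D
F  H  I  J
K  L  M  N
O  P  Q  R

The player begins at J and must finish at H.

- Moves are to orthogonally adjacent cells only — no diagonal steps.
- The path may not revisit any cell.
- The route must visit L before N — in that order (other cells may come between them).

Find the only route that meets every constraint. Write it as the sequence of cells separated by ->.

The waypoints must appear in the order L, N, with no cell reused.
Route from J: up 1 to D, left 3 to A, down 2 to K, right 1 to L, down 1 to P, right 2 to R, up 1 to N, left 1 to M, up 1 to I, left 1 to H — 14 moves in all.
Check: order respected (L at step 7, N at step 11).

J -> D -> C -> B -> A -> F -> K -> L -> P -> Q -> R -> N -> M -> I -> H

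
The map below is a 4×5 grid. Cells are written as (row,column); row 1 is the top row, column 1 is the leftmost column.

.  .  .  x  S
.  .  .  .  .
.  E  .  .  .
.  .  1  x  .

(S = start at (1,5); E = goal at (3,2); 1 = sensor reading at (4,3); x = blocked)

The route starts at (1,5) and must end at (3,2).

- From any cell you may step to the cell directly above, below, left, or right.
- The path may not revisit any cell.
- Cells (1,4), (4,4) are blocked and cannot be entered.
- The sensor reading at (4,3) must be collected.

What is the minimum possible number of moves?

7

Any route passes through (4,3) somewhere between (1,5) and (3,2). Summing Manhattan distances along the two legs ((1,5) → (4,3) → (3,2)) gives a lower bound of 5 + 2 = 7 moves.
A route of 7 moves achieves this: (1,5) → (2,5) → (3,5) → (3,4) → (3,3) → (4,3) → (4,2) → (3,2).
Since 7 matches the lower bound, it is optimal.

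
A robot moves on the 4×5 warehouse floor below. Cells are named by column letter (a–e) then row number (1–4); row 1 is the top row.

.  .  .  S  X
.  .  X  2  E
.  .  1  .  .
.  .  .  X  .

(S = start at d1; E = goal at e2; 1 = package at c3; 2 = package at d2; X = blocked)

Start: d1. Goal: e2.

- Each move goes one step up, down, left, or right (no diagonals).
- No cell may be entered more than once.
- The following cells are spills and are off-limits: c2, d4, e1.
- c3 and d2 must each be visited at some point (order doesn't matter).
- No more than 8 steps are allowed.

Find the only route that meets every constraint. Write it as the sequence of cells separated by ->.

The 8-move cap with required stops at c3, d2 leaves no slack for detours.
Route from d1: 2× left (reaching b1), 2× down (reaching b3), 2× right (reaching d3), up to d2, right to e2 — 8 moves in all.
Check: all required cells visited; 8 ≤ 8 moves.

d1 -> c1 -> b1 -> b2 -> b3 -> c3 -> d3 -> d2 -> e2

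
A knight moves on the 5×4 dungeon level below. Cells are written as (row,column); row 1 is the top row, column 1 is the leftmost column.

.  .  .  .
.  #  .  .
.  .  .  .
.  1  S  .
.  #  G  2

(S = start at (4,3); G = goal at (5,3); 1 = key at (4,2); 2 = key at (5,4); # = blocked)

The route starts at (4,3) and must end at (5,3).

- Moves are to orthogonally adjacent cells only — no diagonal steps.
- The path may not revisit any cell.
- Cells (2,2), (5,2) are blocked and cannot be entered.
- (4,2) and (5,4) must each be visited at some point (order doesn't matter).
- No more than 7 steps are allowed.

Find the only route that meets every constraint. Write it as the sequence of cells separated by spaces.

The 7-move cap with required stops at (4,2), (5,4) leaves no slack for detours.
Route from (4,3): left 1 to (4,2), up 1 to (3,2), right 2 to (3,4), down 2 to (5,4), left 1 to (5,3) — 7 moves in all.
Check: all required cells visited; 7 ≤ 7 moves.

(4,3) (4,2) (3,2) (3,3) (3,4) (4,4) (5,4) (5,3)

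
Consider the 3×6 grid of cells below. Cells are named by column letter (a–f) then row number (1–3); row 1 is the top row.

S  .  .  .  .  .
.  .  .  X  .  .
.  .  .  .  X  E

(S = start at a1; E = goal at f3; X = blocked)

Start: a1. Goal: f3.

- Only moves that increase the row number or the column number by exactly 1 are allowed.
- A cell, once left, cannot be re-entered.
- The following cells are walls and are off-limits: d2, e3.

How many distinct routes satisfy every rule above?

2

A right/down-only route from a1 to f3 makes exactly 2 down-moves and 5 right-moves in some order.
With no other constraints that would be C(7,2) = 21 routes.
Subtract routes through each blocked cell (inclusion–exclusion for overlaps): − through d2: 12 − through e3: 15 + through d2&e3: 8 → 2.
That gives 2 routes.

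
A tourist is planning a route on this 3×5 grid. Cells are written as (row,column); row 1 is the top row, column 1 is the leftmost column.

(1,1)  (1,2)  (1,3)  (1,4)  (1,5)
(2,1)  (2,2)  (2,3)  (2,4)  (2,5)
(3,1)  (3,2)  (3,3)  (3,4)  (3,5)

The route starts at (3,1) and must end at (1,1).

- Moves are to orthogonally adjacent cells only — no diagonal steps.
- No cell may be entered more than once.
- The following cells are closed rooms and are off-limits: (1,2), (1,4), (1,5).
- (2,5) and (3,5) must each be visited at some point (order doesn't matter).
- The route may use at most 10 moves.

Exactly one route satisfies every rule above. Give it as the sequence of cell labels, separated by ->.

The budget equals the shortest possible length, so every move has to be on a shortest route through the required cells.
Route from (3,1): right 4 to (3,5), up 1 to (2,5), left 4 to (2,1), up 1 to (1,1) — 10 moves in all.
Check: all required cells visited; 10 ≤ 10 moves.

(3,1) -> (3,2) -> (3,3) -> (3,4) -> (3,5) -> (2,5) -> (2,4) -> (2,3) -> (2,2) -> (2,1) -> (1,1)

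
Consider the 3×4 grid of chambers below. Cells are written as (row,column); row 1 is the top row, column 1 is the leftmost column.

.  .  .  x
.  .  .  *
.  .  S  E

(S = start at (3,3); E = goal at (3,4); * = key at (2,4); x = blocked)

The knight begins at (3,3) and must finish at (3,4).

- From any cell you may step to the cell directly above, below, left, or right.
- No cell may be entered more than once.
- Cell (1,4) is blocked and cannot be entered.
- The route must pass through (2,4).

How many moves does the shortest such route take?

Any route passes through (2,4) somewhere between (3,3) and (3,4). Summing Manhattan distances along the two legs ((3,3) → (2,4) → (3,4)) gives a lower bound of 2 + 1 = 3 moves.
A route of 3 moves achieves this: (3,3) → (2,3) → (2,4) → (3,4).
Since 3 matches the lower bound, it is optimal.

3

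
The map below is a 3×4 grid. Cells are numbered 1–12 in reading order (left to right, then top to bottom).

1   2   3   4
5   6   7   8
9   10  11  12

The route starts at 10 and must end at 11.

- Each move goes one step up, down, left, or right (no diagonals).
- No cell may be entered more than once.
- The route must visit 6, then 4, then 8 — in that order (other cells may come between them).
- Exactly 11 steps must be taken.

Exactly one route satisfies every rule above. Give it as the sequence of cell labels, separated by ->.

10 -> 9 -> 5 -> 1 -> 2 -> 6 -> 7 -> 3 -> 4 -> 8 -> 12 -> 11

The waypoints must appear in the order 6, 4, 8, with no cell reused.
Route from 10: left to 9, 2× up (reaching 1), right to 2, down to 6, right to 7, up to 3, right to 4, 2× down (reaching 12), left to 11 — 11 moves in all.
Check: order respected (6 at step 5, 4 at step 8, 8 at step 9); 11 moves as required.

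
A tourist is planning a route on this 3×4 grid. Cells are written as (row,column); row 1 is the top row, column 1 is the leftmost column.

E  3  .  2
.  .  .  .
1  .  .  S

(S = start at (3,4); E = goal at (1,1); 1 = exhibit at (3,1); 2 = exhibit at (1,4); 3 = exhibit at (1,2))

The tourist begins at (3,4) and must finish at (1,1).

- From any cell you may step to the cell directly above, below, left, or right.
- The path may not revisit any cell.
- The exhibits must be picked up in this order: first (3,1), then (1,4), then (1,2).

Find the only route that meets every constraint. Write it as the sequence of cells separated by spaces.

The waypoints must appear in the order (3,1), (1,4), (1,2), with no cell reused.
Route from (3,4): 3× left (reaching (3,1)), up to (2,1), 3× right (reaching (2,4)), up to (1,4), 3× left (reaching (1,1)) — 11 moves in all.
Check: order respected (1 at step 3, 2 at step 8, 3 at step 10).

(3,4) (3,3) (3,2) (3,1) (2,1) (2,2) (2,3) (2,4) (1,4) (1,3) (1,2) (1,1)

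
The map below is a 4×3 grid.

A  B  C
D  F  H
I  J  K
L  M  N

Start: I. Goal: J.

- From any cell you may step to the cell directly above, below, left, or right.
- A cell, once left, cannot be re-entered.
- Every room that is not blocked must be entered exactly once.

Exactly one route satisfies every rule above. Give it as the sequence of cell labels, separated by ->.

Need to visit all 12 open cells exactly once, starting at I and ending at J.
Cell A has only two open neighbours (D and B), so the path must pass straight through it: one of those is the cell it's entered from and the other is where it exits.
Route from I: down 1 to L, right 2 to N, up 3 to C, left 2 to A, down 1 to D, right 1 to F, down 1 to J — 11 moves in all.
Check: all 12 open cells covered.

I -> L -> M -> N -> K -> H -> C -> B -> A -> D -> F -> J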